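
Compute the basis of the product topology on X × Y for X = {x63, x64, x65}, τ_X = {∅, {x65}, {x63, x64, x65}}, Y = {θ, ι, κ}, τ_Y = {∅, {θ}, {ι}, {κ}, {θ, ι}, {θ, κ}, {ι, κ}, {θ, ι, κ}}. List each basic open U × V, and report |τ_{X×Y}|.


Basis B = {∅ × ∅, {x65} × {θ}, {x65} × {ι}, {x65} × {κ}, {x65} × {θ, ι}, {x65} × {θ, κ}, {x65} × {ι, κ}, {x63, x64, x65} × {θ}, {x63, x64, x65} × {ι}, {x63, x64, x65} × {κ}, {x65} × {θ, ι, κ}, {x63, x64, x65} × {θ, ι}, {x63, x64, x65} × {θ, κ}, {x63, x64, x65} × {ι, κ}, {x63, x64, x65} × {θ, ι, κ}}; |τ_{X×Y}| = 27.

Enumerate products U × V with U ∈ τ_X, V ∈ τ_Y (deduplicated):
  ∅ × ∅ = {} (∅)
  {x65} × {θ} = {(x65,θ)}
  {x65} × {ι} = {(x65,ι)}
  {x65} × {κ} = {(x65,κ)}
  {x65} × {θ, ι} = {(x65,θ), (x65,ι)}
  {x65} × {θ, κ} = {(x65,θ), (x65,κ)}
  {x65} × {ι, κ} = {(x65,ι), (x65,κ)}
  {x63, x64, x65} × {θ} = {(x63,θ), (x64,θ), (x65,θ)}
  {x63, x64, x65} × {ι} = {(x63,ι), (x64,ι), (x65,ι)}
  {x63, x64, x65} × {κ} = {(x63,κ), (x64,κ), (x65,κ)}
  {x65} × {θ, ι, κ} = {(x65,θ), (x65,ι), (x65,κ)}
  {x63, x64, x65} × {θ, ι} = {(x63,θ), (x63,ι), (x64,θ), (x64,ι), (x65,θ), (x65,ι)}
  {x63, x64, x65} × {θ, κ} = {(x63,θ), (x63,κ), (x64,θ), (x64,κ), (x65,θ), (x65,κ)}
  {x63, x64, x65} × {ι, κ} = {(x63,ι), (x63,κ), (x64,ι), (x64,κ), (x65,ι), (x65,κ)}
  {x63, x64, x65} × {θ, ι, κ} = {(x63,θ), (x63,ι), (x63,κ), (x64,θ), (x64,ι), (x64,κ), (x65,θ), (x65,ι), (x65,κ)}
These 15 distinct sets form the basis B.
Close under arbitrary unions to get τ_{X×Y}; counting gives |τ_{X×Y}| = 27.


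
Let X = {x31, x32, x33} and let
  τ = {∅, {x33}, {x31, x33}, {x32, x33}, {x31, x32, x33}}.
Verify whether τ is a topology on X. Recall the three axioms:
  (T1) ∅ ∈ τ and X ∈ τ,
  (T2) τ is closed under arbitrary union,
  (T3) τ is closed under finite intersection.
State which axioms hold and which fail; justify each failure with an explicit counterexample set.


τ IS a topology on X.

Axiom (T1): ∅ ∈ τ? Yes; X ∈ τ? Yes.
Axiom (T2/T3): check pairwise unions and intersections of members of τ.
All pairwise intersections and unions checked — each lies in τ. Therefore τ satisfies (T1), (T2), (T3): it IS a topology on X.


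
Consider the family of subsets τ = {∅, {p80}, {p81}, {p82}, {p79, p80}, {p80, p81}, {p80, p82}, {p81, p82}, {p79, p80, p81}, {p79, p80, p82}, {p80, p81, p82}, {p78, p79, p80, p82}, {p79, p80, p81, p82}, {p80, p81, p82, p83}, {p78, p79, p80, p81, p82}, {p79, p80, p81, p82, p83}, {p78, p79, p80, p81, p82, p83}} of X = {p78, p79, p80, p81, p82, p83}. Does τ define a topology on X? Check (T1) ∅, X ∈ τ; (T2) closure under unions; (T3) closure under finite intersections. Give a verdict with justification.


τ IS a topology on X.

Axiom (T1): ∅ ∈ τ? Yes; X ∈ τ? Yes.
Axiom (T2/T3): check pairwise unions and intersections of members of τ.
All pairwise intersections and unions checked — each lies in τ. Therefore τ satisfies (T1), (T2), (T3): it IS a topology on X.


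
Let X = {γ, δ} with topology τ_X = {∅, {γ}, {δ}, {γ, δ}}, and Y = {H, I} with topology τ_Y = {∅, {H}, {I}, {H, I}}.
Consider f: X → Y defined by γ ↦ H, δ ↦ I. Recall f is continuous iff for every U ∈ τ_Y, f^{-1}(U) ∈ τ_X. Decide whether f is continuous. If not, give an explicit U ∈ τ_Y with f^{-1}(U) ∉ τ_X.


f IS continuous.

Compute f^{-1}(U) for each U ∈ τ_Y:
  U = ∅: f^{-1}(U) = ∅ ∈ τ_X ✓.
  U = {H}: f^{-1}(U) = {γ} ∈ τ_X ✓.
  U = {I}: f^{-1}(U) = {δ} ∈ τ_X ✓.
  U = {H, I}: f^{-1}(U) = {γ, δ} ∈ τ_X ✓.
Every preimage lies in τ_X, so f IS continuous.


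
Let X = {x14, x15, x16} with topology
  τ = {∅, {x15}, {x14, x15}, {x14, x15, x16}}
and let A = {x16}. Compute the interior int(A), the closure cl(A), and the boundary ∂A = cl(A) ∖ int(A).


int(A) = ∅, cl(A) = {x16}, ∂A = {x16}.

Closed sets in (X, τ) are complements of opens:
  closed(X, τ) = {∅, {x16}, {x14, x16}, {x14, x15, x16}}.
int(A) = ⋃ {U ∈ τ : U ⊆ A}. Opens contained in A: ∅.
Taking the union of these: int(A) = ∅.
cl(A) = ⋂ {C closed : A ⊆ C}. Closed sets containing A: {x16}, {x14, x16}, {x14, x15, x16}.
Intersecting these: cl(A) = {x16}.
∂A = cl(A) ∖ int(A) = {x16} ∖ ∅ = {x16}.


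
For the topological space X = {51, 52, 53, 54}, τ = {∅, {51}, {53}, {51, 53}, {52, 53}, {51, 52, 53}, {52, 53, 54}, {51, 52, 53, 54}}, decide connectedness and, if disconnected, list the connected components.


(X, τ) is disconnected; components = [{51}, {52, 53, 54}].

Find clopen sets (U ∈ τ with X ∖ U ∈ τ):
  U = ∅, X ∖ U = {51, 52, 53, 54} — both open, so U is clopen.
  U = {51}, X ∖ U = {52, 53, 54} — both open, so U is clopen.
  U = {52, 53, 54}, X ∖ U = {51} — both open, so U is clopen.
  U = {51, 52, 53, 54}, X ∖ U = ∅ — both open, so U is clopen.
Nontrivial clopen(s) exist: e.g. {52, 53, 54}. So (X, τ) is disconnected.
Compute connected components by grouping points that agree on all clopens:
  component: {51}
  component: {52, 53, 54}


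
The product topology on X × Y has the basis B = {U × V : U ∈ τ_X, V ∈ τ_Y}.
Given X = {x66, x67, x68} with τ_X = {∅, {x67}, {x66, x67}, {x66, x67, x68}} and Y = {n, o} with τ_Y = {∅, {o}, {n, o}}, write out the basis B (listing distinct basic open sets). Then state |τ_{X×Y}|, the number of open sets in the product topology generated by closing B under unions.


Basis B = {∅ × ∅, {x67} × {o}, {x66, x67} × {o}, {x67} × {n, o}, {x66, x67, x68} × {o}, {x66, x67} × {n, o}, {x66, x67, x68} × {n, o}}; |τ_{X×Y}| = 10.

Enumerate products U × V with U ∈ τ_X, V ∈ τ_Y (deduplicated):
  ∅ × ∅ = {} (∅)
  {x67} × {o} = {(x67,o)}
  {x66, x67} × {o} = {(x66,o), (x67,o)}
  {x67} × {n, o} = {(x67,n), (x67,o)}
  {x66, x67, x68} × {o} = {(x66,o), (x67,o), (x68,o)}
  {x66, x67} × {n, o} = {(x66,n), (x66,o), (x67,n), (x67,o)}
  {x66, x67, x68} × {n, o} = {(x66,n), (x66,o), (x67,n), (x67,o), (x68,n), (x68,o)}
These 7 distinct sets form the basis B.
Close under arbitrary unions to get τ_{X×Y}; counting gives |τ_{X×Y}| = 10.


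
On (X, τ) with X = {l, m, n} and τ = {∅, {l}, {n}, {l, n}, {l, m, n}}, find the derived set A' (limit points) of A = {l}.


A' = {m}

For each x ∈ X, list the open sets U ∈ τ with x ∈ U, then check whether U ∩ (A ∖ {x}) ≠ ∅ for every such U.
  x = l: open {l} ∋ x has {l} ∩ (A ∖ {l}) = ∅, so x is NOT a limit point.
  x = m: opens ∋ x are {l, m, n}; each meets A ∖ {m}, so x IS a limit point.
  x = n: open {n} ∋ x has {n} ∩ (A ∖ {n}) = ∅, so x is NOT a limit point.
Collecting: A' = {m}.


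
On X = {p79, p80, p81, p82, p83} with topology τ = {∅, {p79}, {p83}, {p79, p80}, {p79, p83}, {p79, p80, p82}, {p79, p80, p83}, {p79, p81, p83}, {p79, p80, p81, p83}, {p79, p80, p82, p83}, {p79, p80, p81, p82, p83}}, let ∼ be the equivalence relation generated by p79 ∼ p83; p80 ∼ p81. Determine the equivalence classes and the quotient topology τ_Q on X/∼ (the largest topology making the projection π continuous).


X/∼ = {[p79=p83], [p80=p81], [p82]}; |τ_Q| = 4.

Equivalence classes: [p79=p83], [p80=p81], [p82].
Quotient map π: X → X/∼ sends p79 ↦ [p79=p83], p80 ↦ [p80=p81], p81 ↦ [p80=p81], p82 ↦ [p82], p83 ↦ [p79=p83].
For each subset V ⊆ X/∼, compute π^{-1}(V) ⊆ X and check whether π^{-1}(V) ∈ τ. V is open in τ_Q iff π^{-1}(V) ∈ τ.
  V = {}: π^{-1}(V) = ∅ ∈ τ ✓.
  V = {[p79=p83]}: π^{-1}(V) = {p79, p83} ∈ τ ✓.
  V = {[p80=p81]}: π^{-1}(V) = {p80, p81} ∉ τ ✗.
  V = {[p79=p83], [p80=p81]}: π^{-1}(V) = {p79, p80, p81, p83} ∈ τ ✓.
  V = {[p82]}: π^{-1}(V) = {p82} ∉ τ ✗.
  V = {[p79=p83], [p82]}: π^{-1}(V) = {p79, p82, p83} ∉ τ ✗.
  V = {[p80=p81], [p82]}: π^{-1}(V) = {p80, p81, p82} ∉ τ ✗.
  V = {[p79=p83], [p80=p81], [p82]}: π^{-1}(V) = {p79, p80, p81, p82, p83} ∈ τ ✓.
Open sets in the quotient: τ_Q = {{}, {[p79=p83]}, {[p79=p83], [p80=p81]}, {[p79=p83], [p80=p81], [p82]}} (4 elements).


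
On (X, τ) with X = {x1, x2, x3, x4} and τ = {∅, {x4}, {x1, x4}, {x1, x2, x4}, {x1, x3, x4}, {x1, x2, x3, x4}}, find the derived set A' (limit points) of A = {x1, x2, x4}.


A' = {x1, x2, x3}

For each x ∈ X, list the open sets U ∈ τ with x ∈ U, then check whether U ∩ (A ∖ {x}) ≠ ∅ for every such U.
  x = x1: opens ∋ x are {x1, x4}, {x1, x2, x4}, {x1, x3, x4}, {x1, x2, x3, x4}; each meets A ∖ {x1}, so x IS a limit point.
  x = x2: opens ∋ x are {x1, x2, x4}, {x1, x2, x3, x4}; each meets A ∖ {x2}, so x IS a limit point.
  x = x3: opens ∋ x are {x1, x3, x4}, {x1, x2, x3, x4}; each meets A ∖ {x3}, so x IS a limit point.
  x = x4: open {x4} ∋ x has {x4} ∩ (A ∖ {x4}) = ∅, so x is NOT a limit point.
Collecting: A' = {x1, x2, x3}.


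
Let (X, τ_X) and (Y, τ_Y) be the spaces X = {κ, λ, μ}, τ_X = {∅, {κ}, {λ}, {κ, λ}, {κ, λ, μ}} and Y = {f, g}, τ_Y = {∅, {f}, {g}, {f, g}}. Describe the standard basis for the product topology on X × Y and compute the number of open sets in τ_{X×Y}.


Basis B = {∅ × ∅, {κ} × {f}, {κ} × {g}, {λ} × {f}, {λ} × {g}, {κ} × {f, g}, {κ, λ} × {f}, {κ, λ} × {g}, {λ} × {f, g}, {κ, λ, μ} × {f}, {κ, λ, μ} × {g}, {κ, λ} × {f, g}, {κ, λ, μ} × {f, g}}; |τ_{X×Y}| = 25.

Enumerate products U × V with U ∈ τ_X, V ∈ τ_Y (deduplicated):
  ∅ × ∅ = {} (∅)
  {κ} × {f} = {(κ,f)}
  {κ} × {g} = {(κ,g)}
  {λ} × {f} = {(λ,f)}
  {λ} × {g} = {(λ,g)}
  {κ} × {f, g} = {(κ,f), (κ,g)}
  {κ, λ} × {f} = {(κ,f), (λ,f)}
  {κ, λ} × {g} = {(κ,g), (λ,g)}
  {λ} × {f, g} = {(λ,f), (λ,g)}
  {κ, λ, μ} × {f} = {(κ,f), (λ,f), (μ,f)}
  {κ, λ, μ} × {g} = {(κ,g), (λ,g), (μ,g)}
  {κ, λ} × {f, g} = {(κ,f), (κ,g), (λ,f), (λ,g)}
  {κ, λ, μ} × {f, g} = {(κ,f), (κ,g), (λ,f), (λ,g), (μ,f), (μ,g)}
These 13 distinct sets form the basis B.
Close under arbitrary unions to get τ_{X×Y}; counting gives |τ_{X×Y}| = 25.


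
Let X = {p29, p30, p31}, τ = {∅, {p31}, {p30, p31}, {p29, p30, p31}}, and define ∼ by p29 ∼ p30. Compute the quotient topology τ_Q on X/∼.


X/∼ = {[p29=p30], [p31]}; |τ_Q| = 3.

Equivalence classes: [p29=p30], [p31].
Quotient map π: X → X/∼ sends p29 ↦ [p29=p30], p30 ↦ [p29=p30], p31 ↦ [p31].
For each subset V ⊆ X/∼, compute π^{-1}(V) ⊆ X and check whether π^{-1}(V) ∈ τ. V is open in τ_Q iff π^{-1}(V) ∈ τ.
  V = {}: π^{-1}(V) = ∅ ∈ τ ✓.
  V = {[p29=p30]}: π^{-1}(V) = {p29, p30} ∉ τ ✗.
  V = {[p31]}: π^{-1}(V) = {p31} ∈ τ ✓.
  V = {[p29=p30], [p31]}: π^{-1}(V) = {p29, p30, p31} ∈ τ ✓.
Open sets in the quotient: τ_Q = {{}, {[p31]}, {[p29=p30], [p31]}} (3 elements).


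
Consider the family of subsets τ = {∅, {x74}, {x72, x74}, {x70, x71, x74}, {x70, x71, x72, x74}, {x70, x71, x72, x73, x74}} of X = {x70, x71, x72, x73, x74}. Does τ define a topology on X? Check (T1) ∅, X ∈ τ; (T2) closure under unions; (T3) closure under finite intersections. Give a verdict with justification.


τ IS a topology on X.

Axiom (T1): ∅ ∈ τ? Yes; X ∈ τ? Yes.
Axiom (T2/T3): check pairwise unions and intersections of members of τ.
All pairwise intersections and unions checked — each lies in τ. Therefore τ satisfies (T1), (T2), (T3): it IS a topology on X.


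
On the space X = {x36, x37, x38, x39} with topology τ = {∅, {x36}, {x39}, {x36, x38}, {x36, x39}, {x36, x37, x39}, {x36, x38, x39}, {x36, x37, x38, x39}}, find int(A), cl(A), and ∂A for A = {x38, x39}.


int(A) = {x39}, cl(A) = {x37, x38, x39}, ∂A = {x37, x38}.

Closed sets in (X, τ) are complements of opens:
  closed(X, τ) = {∅, {x37}, {x38}, {x37, x38}, {x37, x39}, {x36, x37, x38}, {x37, x38, x39}, {x36, x37, x38, x39}}.
int(A) = ⋃ {U ∈ τ : U ⊆ A}. Opens contained in A: ∅, {x39}.
Taking the union of these: int(A) = {x39}.
cl(A) = ⋂ {C closed : A ⊆ C}. Closed sets containing A: {x37, x38, x39}, {x36, x37, x38, x39}.
Intersecting these: cl(A) = {x37, x38, x39}.
∂A = cl(A) ∖ int(A) = {x37, x38, x39} ∖ {x39} = {x37, x38}.


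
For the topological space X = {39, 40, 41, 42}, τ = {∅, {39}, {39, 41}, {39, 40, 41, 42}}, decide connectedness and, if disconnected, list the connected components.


(X, τ) is connected.

Find clopen sets (U ∈ τ with X ∖ U ∈ τ):
  U = ∅, X ∖ U = {39, 40, 41, 42} — both open, so U is clopen.
  U = {39, 40, 41, 42}, X ∖ U = ∅ — both open, so U is clopen.
Only trivial clopens (∅ and X) exist, so (X, τ) is connected.
Compute connected components by grouping points that agree on all clopens:
  component: {39, 40, 41, 42}


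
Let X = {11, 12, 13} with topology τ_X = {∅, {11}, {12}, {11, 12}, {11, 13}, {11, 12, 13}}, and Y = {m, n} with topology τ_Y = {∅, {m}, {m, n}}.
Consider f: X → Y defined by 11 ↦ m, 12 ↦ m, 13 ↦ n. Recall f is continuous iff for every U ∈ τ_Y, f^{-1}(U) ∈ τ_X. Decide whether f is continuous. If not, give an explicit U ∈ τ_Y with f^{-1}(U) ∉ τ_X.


f IS continuous.

Compute f^{-1}(U) for each U ∈ τ_Y:
  U = ∅: f^{-1}(U) = ∅ ∈ τ_X ✓.
  U = {m}: f^{-1}(U) = {11, 12} ∈ τ_X ✓.
  U = {m, n}: f^{-1}(U) = {11, 12, 13} ∈ τ_X ✓.
Every preimage lies in τ_X, so f IS continuous.


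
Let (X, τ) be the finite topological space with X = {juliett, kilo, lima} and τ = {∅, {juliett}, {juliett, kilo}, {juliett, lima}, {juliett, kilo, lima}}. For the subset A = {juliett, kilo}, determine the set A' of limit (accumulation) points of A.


A' = {kilo, lima}

For each x ∈ X, list the open sets U ∈ τ with x ∈ U, then check whether U ∩ (A ∖ {x}) ≠ ∅ for every such U.
  x = juliett: open {juliett} ∋ x has {juliett} ∩ (A ∖ {juliett}) = ∅, so x is NOT a limit point.
  x = kilo: opens ∋ x are {juliett, kilo}, {juliett, kilo, lima}; each meets A ∖ {kilo}, so x IS a limit point.
  x = lima: opens ∋ x are {juliett, lima}, {juliett, kilo, lima}; each meets A ∖ {lima}, so x IS a limit point.
Collecting: A' = {kilo, lima}.


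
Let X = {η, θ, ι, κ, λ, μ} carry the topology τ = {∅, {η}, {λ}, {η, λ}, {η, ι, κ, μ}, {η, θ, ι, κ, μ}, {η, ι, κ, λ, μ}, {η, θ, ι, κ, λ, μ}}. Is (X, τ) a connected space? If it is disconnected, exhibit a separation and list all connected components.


(X, τ) is disconnected; components = [{λ}, {η, θ, ι, κ, μ}].

Find clopen sets (U ∈ τ with X ∖ U ∈ τ):
  U = ∅, X ∖ U = {η, θ, ι, κ, λ, μ} — both open, so U is clopen.
  U = {λ}, X ∖ U = {η, θ, ι, κ, μ} — both open, so U is clopen.
  U = {η, θ, ι, κ, μ}, X ∖ U = {λ} — both open, so U is clopen.
  U = {η, θ, ι, κ, λ, μ}, X ∖ U = ∅ — both open, so U is clopen.
Nontrivial clopen(s) exist: e.g. {η, θ, ι, κ, μ}. So (X, τ) is disconnected.
Compute connected components by grouping points that agree on all clopens:
  component: {λ}
  component: {η, θ, ι, κ, μ}


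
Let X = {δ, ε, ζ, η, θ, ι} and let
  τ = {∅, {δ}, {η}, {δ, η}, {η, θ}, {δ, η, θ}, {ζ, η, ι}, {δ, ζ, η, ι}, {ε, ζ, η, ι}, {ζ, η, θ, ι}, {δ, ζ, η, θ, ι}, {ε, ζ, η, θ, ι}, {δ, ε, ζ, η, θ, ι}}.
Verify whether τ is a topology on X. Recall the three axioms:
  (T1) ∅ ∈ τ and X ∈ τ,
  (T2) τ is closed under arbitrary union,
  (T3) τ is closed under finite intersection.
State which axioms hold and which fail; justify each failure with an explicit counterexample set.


τ is NOT a topology on X.

Axiom (T1): ∅ ∈ τ? Yes; X ∈ τ? Yes.
Axiom (T2/T3): check pairwise unions and intersections of members of τ.
Counterexample for (T2): {δ} ∪ {ε, ζ, η, ι} = {δ, ε, ζ, η, ι} ∉ τ. Therefore τ is NOT a topology.


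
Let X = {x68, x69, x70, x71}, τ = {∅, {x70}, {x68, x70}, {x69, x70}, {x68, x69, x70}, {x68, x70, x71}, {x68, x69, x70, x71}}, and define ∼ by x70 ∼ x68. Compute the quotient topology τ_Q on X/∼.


X/∼ = {[x68=x70], [x69], [x71]}; |τ_Q| = 5.

Equivalence classes: [x68=x70], [x69], [x71].
Quotient map π: X → X/∼ sends x68 ↦ [x68=x70], x69 ↦ [x69], x70 ↦ [x68=x70], x71 ↦ [x71].
For each subset V ⊆ X/∼, compute π^{-1}(V) ⊆ X and check whether π^{-1}(V) ∈ τ. V is open in τ_Q iff π^{-1}(V) ∈ τ.
  V = {}: π^{-1}(V) = ∅ ∈ τ ✓.
  V = {[x68=x70]}: π^{-1}(V) = {x68, x70} ∈ τ ✓.
  V = {[x69]}: π^{-1}(V) = {x69} ∉ τ ✗.
  V = {[x68=x70], [x69]}: π^{-1}(V) = {x68, x69, x70} ∈ τ ✓.
  V = {[x71]}: π^{-1}(V) = {x71} ∉ τ ✗.
  V = {[x68=x70], [x71]}: π^{-1}(V) = {x68, x70, x71} ∈ τ ✓.
  V = {[x69], [x71]}: π^{-1}(V) = {x69, x71} ∉ τ ✗.
  V = {[x68=x70], [x69], [x71]}: π^{-1}(V) = {x68, x69, x70, x71} ∈ τ ✓.
Open sets in the quotient: τ_Q = {{}, {[x68=x70]}, {[x68=x70], [x69]}, {[x68=x70], [x71]}, {[x68=x70], [x69], [x71]}} (5 elements).


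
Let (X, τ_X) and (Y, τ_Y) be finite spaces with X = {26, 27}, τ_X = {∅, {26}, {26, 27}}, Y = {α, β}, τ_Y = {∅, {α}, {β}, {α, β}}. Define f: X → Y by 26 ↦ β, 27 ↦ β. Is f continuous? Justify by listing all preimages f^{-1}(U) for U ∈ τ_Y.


f IS continuous.

Compute f^{-1}(U) for each U ∈ τ_Y:
  U = ∅: f^{-1}(U) = ∅ ∈ τ_X ✓.
  U = {α}: f^{-1}(U) = ∅ ∈ τ_X ✓.
  U = {β}: f^{-1}(U) = {26, 27} ∈ τ_X ✓.
  U = {α, β}: f^{-1}(U) = {26, 27} ∈ τ_X ✓.
Every preimage lies in τ_X, so f IS continuous.


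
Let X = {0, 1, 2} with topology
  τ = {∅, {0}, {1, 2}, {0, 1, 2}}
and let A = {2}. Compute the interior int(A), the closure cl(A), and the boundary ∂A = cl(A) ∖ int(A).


int(A) = ∅, cl(A) = {1, 2}, ∂A = {1, 2}.

Closed sets in (X, τ) are complements of opens:
  closed(X, τ) = {∅, {0}, {1, 2}, {0, 1, 2}}.
int(A) = ⋃ {U ∈ τ : U ⊆ A}. Opens contained in A: ∅.
Taking the union of these: int(A) = ∅.
cl(A) = ⋂ {C closed : A ⊆ C}. Closed sets containing A: {1, 2}, {0, 1, 2}.
Intersecting these: cl(A) = {1, 2}.
∂A = cl(A) ∖ int(A) = {1, 2} ∖ ∅ = {1, 2}.


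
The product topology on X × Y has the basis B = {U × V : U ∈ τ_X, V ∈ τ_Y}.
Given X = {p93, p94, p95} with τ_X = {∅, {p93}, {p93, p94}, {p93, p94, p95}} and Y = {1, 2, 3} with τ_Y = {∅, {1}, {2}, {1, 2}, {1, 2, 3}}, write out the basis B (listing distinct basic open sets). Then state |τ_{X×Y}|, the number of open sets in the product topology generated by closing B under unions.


Basis B = {∅ × ∅, {p93} × {1}, {p93} × {2}, {p93} × {1, 2}, {p93, p94} × {1}, {p93, p94} × {2}, {p93} × {1, 2, 3}, {p93, p94, p95} × {1}, {p93, p94, p95} × {2}, {p93, p94} × {1, 2}, {p93, p94} × {1, 2, 3}, {p93, p94, p95} × {1, 2}, {p93, p94, p95} × {1, 2, 3}}; |τ_{X×Y}| = 30.

Enumerate products U × V with U ∈ τ_X, V ∈ τ_Y (deduplicated):
  ∅ × ∅ = {} (∅)
  {p93} × {1} = {(p93,1)}
  {p93} × {2} = {(p93,2)}
  {p93} × {1, 2} = {(p93,1), (p93,2)}
  {p93, p94} × {1} = {(p93,1), (p94,1)}
  {p93, p94} × {2} = {(p93,2), (p94,2)}
  {p93} × {1, 2, 3} = {(p93,1), (p93,2), (p93,3)}
  {p93, p94, p95} × {1} = {(p93,1), (p94,1), (p95,1)}
  {p93, p94, p95} × {2} = {(p93,2), (p94,2), (p95,2)}
  {p93, p94} × {1, 2} = {(p93,1), (p93,2), (p94,1), (p94,2)}
  {p93, p94} × {1, 2, 3} = {(p93,1), (p93,2), (p93,3), (p94,1), (p94,2), (p94,3)}
  {p93, p94, p95} × {1, 2} = {(p93,1), (p93,2), (p94,1), (p94,2), (p95,1), (p95,2)}
  {p93, p94, p95} × {1, 2, 3} = {(p93,1), (p93,2), (p93,3), (p94,1), (p94,2), (p94,3), (p95,1), (p95,2), (p95,3)}
These 13 distinct sets form the basis B.
Close under arbitrary unions to get τ_{X×Y}; counting gives |τ_{X×Y}| = 30.


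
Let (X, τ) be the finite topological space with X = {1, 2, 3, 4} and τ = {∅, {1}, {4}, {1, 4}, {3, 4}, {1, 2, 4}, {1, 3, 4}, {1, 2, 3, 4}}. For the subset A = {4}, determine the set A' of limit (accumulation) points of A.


A' = {2, 3}

For each x ∈ X, list the open sets U ∈ τ with x ∈ U, then check whether U ∩ (A ∖ {x}) ≠ ∅ for every such U.
  x = 1: open {1} ∋ x has {1} ∩ (A ∖ {1}) = ∅, so x is NOT a limit point.
  x = 2: opens ∋ x are {1, 2, 4}, {1, 2, 3, 4}; each meets A ∖ {2}, so x IS a limit point.
  x = 3: opens ∋ x are {3, 4}, {1, 3, 4}, {1, 2, 3, 4}; each meets A ∖ {3}, so x IS a limit point.
  x = 4: open {4} ∋ x has {4} ∩ (A ∖ {4}) = ∅, so x is NOT a limit point.
Collecting: A' = {2, 3}.


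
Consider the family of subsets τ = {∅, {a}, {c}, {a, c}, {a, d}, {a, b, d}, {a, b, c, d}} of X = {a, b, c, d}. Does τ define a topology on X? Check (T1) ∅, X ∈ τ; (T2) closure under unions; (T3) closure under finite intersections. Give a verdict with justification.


τ is NOT a topology on X.

Axiom (T1): ∅ ∈ τ? Yes; X ∈ τ? Yes.
Axiom (T2/T3): check pairwise unions and intersections of members of τ.
Counterexample for (T2): {c} ∪ {a, d} = {a, c, d} ∉ τ. Therefore τ is NOT a topology.


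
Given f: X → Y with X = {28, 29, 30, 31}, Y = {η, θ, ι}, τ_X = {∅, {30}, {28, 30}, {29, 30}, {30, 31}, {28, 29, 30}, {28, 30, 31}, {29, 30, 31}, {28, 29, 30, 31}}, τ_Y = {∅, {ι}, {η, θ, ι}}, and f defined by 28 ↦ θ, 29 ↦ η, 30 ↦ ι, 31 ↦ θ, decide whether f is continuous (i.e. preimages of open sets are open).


f IS continuous.

Compute f^{-1}(U) for each U ∈ τ_Y:
  U = ∅: f^{-1}(U) = ∅ ∈ τ_X ✓.
  U = {ι}: f^{-1}(U) = {30} ∈ τ_X ✓.
  U = {η, θ, ι}: f^{-1}(U) = {28, 29, 30, 31} ∈ τ_X ✓.
Every preimage lies in τ_X, so f IS continuous.


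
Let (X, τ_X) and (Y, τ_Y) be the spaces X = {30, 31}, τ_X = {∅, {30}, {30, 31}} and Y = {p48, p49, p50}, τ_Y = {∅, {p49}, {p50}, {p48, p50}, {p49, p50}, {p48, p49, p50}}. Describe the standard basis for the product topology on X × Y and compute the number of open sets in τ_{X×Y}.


Basis B = {∅ × ∅, {30} × {p49}, {30} × {p50}, {30} × {p48, p50}, {30} × {p49, p50}, {30, 31} × {p49}, {30, 31} × {p50}, {30} × {p48, p49, p50}, {30, 31} × {p48, p50}, {30, 31} × {p49, p50}, {30, 31} × {p48, p49, p50}}; |τ_{X×Y}| = 18.

Enumerate products U × V with U ∈ τ_X, V ∈ τ_Y (deduplicated):
  ∅ × ∅ = {} (∅)
  {30} × {p49} = {(30,p49)}
  {30} × {p50} = {(30,p50)}
  {30} × {p48, p50} = {(30,p48), (30,p50)}
  {30} × {p49, p50} = {(30,p49), (30,p50)}
  {30, 31} × {p49} = {(30,p49), (31,p49)}
  {30, 31} × {p50} = {(30,p50), (31,p50)}
  {30} × {p48, p49, p50} = {(30,p48), (30,p49), (30,p50)}
  {30, 31} × {p48, p50} = {(30,p48), (30,p50), (31,p48), (31,p50)}
  {30, 31} × {p49, p50} = {(30,p49), (30,p50), (31,p49), (31,p50)}
  {30, 31} × {p48, p49, p50} = {(30,p48), (30,p49), (30,p50), (31,p48), (31,p49), (31,p50)}
These 11 distinct sets form the basis B.
Close under arbitrary unions to get τ_{X×Y}; counting gives |τ_{X×Y}| = 18.


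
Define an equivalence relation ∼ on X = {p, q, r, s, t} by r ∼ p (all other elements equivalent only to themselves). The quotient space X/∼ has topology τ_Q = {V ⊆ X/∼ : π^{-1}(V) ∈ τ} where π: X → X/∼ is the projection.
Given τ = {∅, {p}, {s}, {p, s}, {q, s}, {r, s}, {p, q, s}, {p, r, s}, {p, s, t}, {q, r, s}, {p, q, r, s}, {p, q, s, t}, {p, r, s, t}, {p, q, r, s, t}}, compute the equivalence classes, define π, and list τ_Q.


X/∼ = {[p=r], [q], [s], [t]}; |τ_Q| = 7.

Equivalence classes: [p=r], [q], [s], [t].
Quotient map π: X → X/∼ sends p ↦ [p=r], q ↦ [q], r ↦ [p=r], s ↦ [s], t ↦ [t].
For each subset V ⊆ X/∼, compute π^{-1}(V) ⊆ X and check whether π^{-1}(V) ∈ τ. V is open in τ_Q iff π^{-1}(V) ∈ τ.
  V = {}: π^{-1}(V) = ∅ ∈ τ ✓.
  V = {[p=r]}: π^{-1}(V) = {p, r} ∉ τ ✗.
  V = {[q]}: π^{-1}(V) = {q} ∉ τ ✗.
  V = {[p=r], [q]}: π^{-1}(V) = {p, q, r} ∉ τ ✗.
  V = {[s]}: π^{-1}(V) = {s} ∈ τ ✓.
  V = {[p=r], [s]}: π^{-1}(V) = {p, r, s} ∈ τ ✓.
  V = {[q], [s]}: π^{-1}(V) = {q, s} ∈ τ ✓.
  V = {[p=r], [q], [s]}: π^{-1}(V) = {p, q, r, s} ∈ τ ✓.
  V = {[t]}: π^{-1}(V) = {t} ∉ τ ✗.
  V = {[p=r], [t]}: π^{-1}(V) = {p, r, t} ∉ τ ✗.
  V = {[q], [t]}: π^{-1}(V) = {q, t} ∉ τ ✗.
  V = {[p=r], [q], [t]}: π^{-1}(V) = {p, q, r, t} ∉ τ ✗.
  V = {[s], [t]}: π^{-1}(V) = {s, t} ∉ τ ✗.
  V = {[p=r], [s], [t]}: π^{-1}(V) = {p, r, s, t} ∈ τ ✓.
  V = {[q], [s], [t]}: π^{-1}(V) = {q, s, t} ∉ τ ✗.
  V = {[p=r], [q], [s], [t]}: π^{-1}(V) = {p, q, r, s, t} ∈ τ ✓.
Open sets in the quotient: τ_Q = {{}, {[s]}, {[p=r], [s]}, {[q], [s]}, {[p=r], [q], [s]}, {[p=r], [s], [t]}, {[p=r], [q], [s], [t]}} (7 elements).


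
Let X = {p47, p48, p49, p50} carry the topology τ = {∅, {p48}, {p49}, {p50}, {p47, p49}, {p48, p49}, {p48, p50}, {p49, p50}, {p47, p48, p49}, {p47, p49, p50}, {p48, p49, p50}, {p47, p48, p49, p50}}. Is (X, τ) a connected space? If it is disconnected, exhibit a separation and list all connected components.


(X, τ) is disconnected; components = [{p48}, {p50}, {p47, p49}].

Find clopen sets (U ∈ τ with X ∖ U ∈ τ):
  U = ∅, X ∖ U = {p47, p48, p49, p50} — both open, so U is clopen.
  U = {p48}, X ∖ U = {p47, p49, p50} — both open, so U is clopen.
  U = {p50}, X ∖ U = {p47, p48, p49} — both open, so U is clopen.
  U = {p47, p49}, X ∖ U = {p48, p50} — both open, so U is clopen.
  U = {p48, p50}, X ∖ U = {p47, p49} — both open, so U is clopen.
  U = {p47, p48, p49}, X ∖ U = {p50} — both open, so U is clopen.
  U = {p47, p49, p50}, X ∖ U = {p48} — both open, so U is clopen.
  U = {p47, p48, p49, p50}, X ∖ U = ∅ — both open, so U is clopen.
Nontrivial clopen(s) exist: e.g. {p47, p49, p50}. So (X, τ) is disconnected.
Compute connected components by grouping points that agree on all clopens:
  component: {p48}
  component: {p50}
  component: {p47, p49}


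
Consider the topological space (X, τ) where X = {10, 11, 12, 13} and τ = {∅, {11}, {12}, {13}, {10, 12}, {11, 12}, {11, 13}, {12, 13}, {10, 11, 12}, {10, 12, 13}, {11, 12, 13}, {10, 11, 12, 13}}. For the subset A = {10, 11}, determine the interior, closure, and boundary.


int(A) = {11}, cl(A) = {10, 11}, ∂A = {10}.

Closed sets in (X, τ) are complements of opens:
  closed(X, τ) = {∅, {10}, {11}, {13}, {10, 11}, {10, 12}, {10, 13}, {11, 13}, {10, 11, 12}, {10, 11, 13}, {10, 12, 13}, {10, 11, 12, 13}}.
int(A) = ⋃ {U ∈ τ : U ⊆ A}. Opens contained in A: ∅, {11}.
Taking the union of these: int(A) = {11}.
cl(A) = ⋂ {C closed : A ⊆ C}. Closed sets containing A: {10, 11}, {10, 11, 12}, {10, 11, 13}, {10, 11, 12, 13}.
Intersecting these: cl(A) = {10, 11}.
∂A = cl(A) ∖ int(A) = {10, 11} ∖ {11} = {10}.


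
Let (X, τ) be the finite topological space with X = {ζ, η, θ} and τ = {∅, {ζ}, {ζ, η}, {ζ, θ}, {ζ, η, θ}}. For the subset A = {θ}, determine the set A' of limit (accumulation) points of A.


A' = ∅

For each x ∈ X, list the open sets U ∈ τ with x ∈ U, then check whether U ∩ (A ∖ {x}) ≠ ∅ for every such U.
  x = ζ: open {ζ} ∋ x has {ζ} ∩ (A ∖ {ζ}) = ∅, so x is NOT a limit point.
  x = η: open {ζ, η} ∋ x has {ζ, η} ∩ (A ∖ {η}) = ∅, so x is NOT a limit point.
  x = θ: open {ζ, θ} ∋ x has {ζ, θ} ∩ (A ∖ {θ}) = ∅, so x is NOT a limit point.
Collecting: A' = ∅.


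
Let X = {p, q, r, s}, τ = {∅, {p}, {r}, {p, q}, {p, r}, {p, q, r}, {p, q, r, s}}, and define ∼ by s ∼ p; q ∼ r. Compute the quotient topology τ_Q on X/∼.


X/∼ = {[p=s], [q=r]}; |τ_Q| = 2.

Equivalence classes: [p=s], [q=r].
Quotient map π: X → X/∼ sends p ↦ [p=s], q ↦ [q=r], r ↦ [q=r], s ↦ [p=s].
For each subset V ⊆ X/∼, compute π^{-1}(V) ⊆ X and check whether π^{-1}(V) ∈ τ. V is open in τ_Q iff π^{-1}(V) ∈ τ.
  V = {}: π^{-1}(V) = ∅ ∈ τ ✓.
  V = {[p=s]}: π^{-1}(V) = {p, s} ∉ τ ✗.
  V = {[q=r]}: π^{-1}(V) = {q, r} ∉ τ ✗.
  V = {[p=s], [q=r]}: π^{-1}(V) = {p, q, r, s} ∈ τ ✓.
Open sets in the quotient: τ_Q = {{}, {[p=s], [q=r]}} (2 elements).


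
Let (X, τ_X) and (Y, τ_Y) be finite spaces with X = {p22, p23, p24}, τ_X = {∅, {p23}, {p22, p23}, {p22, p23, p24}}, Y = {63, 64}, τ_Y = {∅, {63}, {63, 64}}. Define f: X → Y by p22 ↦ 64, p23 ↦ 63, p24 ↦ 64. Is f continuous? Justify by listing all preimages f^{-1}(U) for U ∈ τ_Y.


f IS continuous.

Compute f^{-1}(U) for each U ∈ τ_Y:
  U = ∅: f^{-1}(U) = ∅ ∈ τ_X ✓.
  U = {63}: f^{-1}(U) = {p23} ∈ τ_X ✓.
  U = {63, 64}: f^{-1}(U) = {p22, p23, p24} ∈ τ_X ✓.
Every preimage lies in τ_X, so f IS continuous.


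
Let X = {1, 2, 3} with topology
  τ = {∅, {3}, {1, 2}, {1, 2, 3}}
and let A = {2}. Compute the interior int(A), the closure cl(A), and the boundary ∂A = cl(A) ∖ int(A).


int(A) = ∅, cl(A) = {1, 2}, ∂A = {1, 2}.

Closed sets in (X, τ) are complements of opens:
  closed(X, τ) = {∅, {3}, {1, 2}, {1, 2, 3}}.
int(A) = ⋃ {U ∈ τ : U ⊆ A}. Opens contained in A: ∅.
Taking the union of these: int(A) = ∅.
cl(A) = ⋂ {C closed : A ⊆ C}. Closed sets containing A: {1, 2}, {1, 2, 3}.
Intersecting these: cl(A) = {1, 2}.
∂A = cl(A) ∖ int(A) = {1, 2} ∖ ∅ = {1, 2}.


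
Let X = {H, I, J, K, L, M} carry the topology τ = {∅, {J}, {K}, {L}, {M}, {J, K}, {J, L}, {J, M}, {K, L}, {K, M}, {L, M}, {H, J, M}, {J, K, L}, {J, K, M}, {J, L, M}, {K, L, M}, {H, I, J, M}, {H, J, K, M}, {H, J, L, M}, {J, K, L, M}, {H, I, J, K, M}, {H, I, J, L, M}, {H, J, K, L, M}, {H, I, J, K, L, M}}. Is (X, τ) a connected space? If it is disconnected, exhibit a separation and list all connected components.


(X, τ) is disconnected; components = [{K}, {L}, {H, I, J, M}].

Find clopen sets (U ∈ τ with X ∖ U ∈ τ):
  U = ∅, X ∖ U = {H, I, J, K, L, M} — both open, so U is clopen.
  U = {K}, X ∖ U = {H, I, J, L, M} — both open, so U is clopen.
  U = {L}, X ∖ U = {H, I, J, K, M} — both open, so U is clopen.
  U = {K, L}, X ∖ U = {H, I, J, M} — both open, so U is clopen.
  U = {H, I, J, M}, X ∖ U = {K, L} — both open, so U is clopen.
  U = {H, I, J, K, M}, X ∖ U = {L} — both open, so U is clopen.
  U = {H, I, J, L, M}, X ∖ U = {K} — both open, so U is clopen.
  U = {H, I, J, K, L, M}, X ∖ U = ∅ — both open, so U is clopen.
Nontrivial clopen(s) exist: e.g. {H, I, J, K, M}. So (X, τ) is disconnected.
Compute connected components by grouping points that agree on all clopens:
  component: {K}
  component: {L}
  component: {H, I, J, M}


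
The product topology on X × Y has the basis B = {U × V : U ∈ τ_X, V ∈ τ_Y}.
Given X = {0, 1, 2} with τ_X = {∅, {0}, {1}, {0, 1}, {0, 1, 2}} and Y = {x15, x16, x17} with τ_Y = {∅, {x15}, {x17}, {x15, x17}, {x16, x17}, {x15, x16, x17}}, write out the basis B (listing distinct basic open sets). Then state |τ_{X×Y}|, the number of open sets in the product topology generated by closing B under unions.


Basis B = {∅ × ∅, {0} × {x15}, {0} × {x17}, {1} × {x15}, {1} × {x17}, {0} × {x15, x17}, {0, 1} × {x15}, {0} × {x16, x17}, {0, 1} × {x17}, {1} × {x15, x17}, {1} × {x16, x17}, {0} × {x15, x16, x17}, {0, 1, 2} × {x15}, {0, 1, 2} × {x17}, {1} × {x15, x16, x17}, {0, 1} × {x15, x17}, {0, 1} × {x16, x17}, {0, 1} × {x15, x16, x17}, {0, 1, 2} × {x15, x17}, {0, 1, 2} × {x16, x17}, {0, 1, 2} × {x15, x16, x17}}; |τ_{X×Y}| = 70.

Enumerate products U × V with U ∈ τ_X, V ∈ τ_Y (deduplicated):
  ∅ × ∅ = {} (∅)
  {0} × {x15} = {(0,x15)}
  {0} × {x17} = {(0,x17)}
  {1} × {x15} = {(1,x15)}
  {1} × {x17} = {(1,x17)}
  {0} × {x15, x17} = {(0,x15), (0,x17)}
  {0, 1} × {x15} = {(0,x15), (1,x15)}
  {0} × {x16, x17} = {(0,x16), (0,x17)}
  {0, 1} × {x17} = {(0,x17), (1,x17)}
  {1} × {x15, x17} = {(1,x15), (1,x17)}
  {1} × {x16, x17} = {(1,x16), (1,x17)}
  {0} × {x15, x16, x17} = {(0,x15), (0,x16), (0,x17)}
  {0, 1, 2} × {x15} = {(0,x15), (1,x15), (2,x15)}
  {0, 1, 2} × {x17} = {(0,x17), (1,x17), (2,x17)}
  {1} × {x15, x16, x17} = {(1,x15), (1,x16), (1,x17)}
  {0, 1} × {x15, x17} = {(0,x15), (0,x17), (1,x15), (1,x17)}
  {0, 1} × {x16, x17} = {(0,x16), (0,x17), (1,x16), (1,x17)}
  {0, 1} × {x15, x16, x17} = {(0,x15), (0,x16), (0,x17), (1,x15), (1,x16), (1,x17)}
  {0, 1, 2} × {x15, x17} = {(0,x15), (0,x17), (1,x15), (1,x17), (2,x15), (2,x17)}
  {0, 1, 2} × {x16, x17} = {(0,x16), (0,x17), (1,x16), (1,x17), (2,x16), (2,x17)}
  {0, 1, 2} × {x15, x16, x17} = {(0,x15), (0,x16), (0,x17), (1,x15), (1,x16), (1,x17), (2,x15), (2,x16), (2,x17)}
These 21 distinct sets form the basis B.
Close under arbitrary unions to get τ_{X×Y}; counting gives |τ_{X×Y}| = 70.


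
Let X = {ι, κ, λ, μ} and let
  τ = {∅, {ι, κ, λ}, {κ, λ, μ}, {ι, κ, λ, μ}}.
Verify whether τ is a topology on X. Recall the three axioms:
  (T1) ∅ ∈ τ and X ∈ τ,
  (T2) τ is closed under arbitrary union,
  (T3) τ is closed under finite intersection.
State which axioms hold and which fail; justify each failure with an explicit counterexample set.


τ is NOT a topology on X.

Axiom (T1): ∅ ∈ τ? Yes; X ∈ τ? Yes.
Axiom (T2/T3): check pairwise unions and intersections of members of τ.
Counterexample for (T3): {ι, κ, λ} ∩ {κ, λ, μ} = {κ, λ} ∉ τ. Therefore τ is NOT a topology.


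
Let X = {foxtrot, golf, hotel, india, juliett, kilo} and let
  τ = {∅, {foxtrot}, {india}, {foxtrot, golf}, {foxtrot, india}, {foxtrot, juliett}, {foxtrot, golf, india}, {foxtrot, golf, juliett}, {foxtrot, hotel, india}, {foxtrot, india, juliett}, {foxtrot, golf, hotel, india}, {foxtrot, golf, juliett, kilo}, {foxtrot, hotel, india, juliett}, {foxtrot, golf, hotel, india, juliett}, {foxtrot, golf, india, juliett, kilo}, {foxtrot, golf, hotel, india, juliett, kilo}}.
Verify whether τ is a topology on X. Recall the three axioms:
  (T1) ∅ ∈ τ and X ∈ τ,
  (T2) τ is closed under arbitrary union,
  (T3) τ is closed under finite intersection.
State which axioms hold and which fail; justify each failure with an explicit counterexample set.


τ is NOT a topology on X.

Axiom (T1): ∅ ∈ τ? Yes; X ∈ τ? Yes.
Axiom (T2/T3): check pairwise unions and intersections of members of τ.
Counterexample for (T2): {india} ∪ {foxtrot, golf, juliett} = {foxtrot, golf, india, juliett} ∉ τ. Therefore τ is NOT a topology.


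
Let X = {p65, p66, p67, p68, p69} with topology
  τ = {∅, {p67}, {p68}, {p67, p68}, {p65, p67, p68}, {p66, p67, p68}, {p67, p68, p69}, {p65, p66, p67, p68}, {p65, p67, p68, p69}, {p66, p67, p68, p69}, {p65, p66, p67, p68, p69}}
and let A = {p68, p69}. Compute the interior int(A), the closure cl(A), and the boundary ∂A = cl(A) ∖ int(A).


int(A) = {p68}, cl(A) = {p65, p66, p68, p69}, ∂A = {p65, p66, p69}.

Closed sets in (X, τ) are complements of opens:
  closed(X, τ) = {∅, {p65}, {p66}, {p69}, {p65, p66}, {p65, p69}, {p66, p69}, {p65, p66, p69}, {p65, p66, p67, p69}, {p65, p66, p68, p69}, {p65, p66, p67, p68, p69}}.
int(A) = ⋃ {U ∈ τ : U ⊆ A}. Opens contained in A: ∅, {p68}.
Taking the union of these: int(A) = {p68}.
cl(A) = ⋂ {C closed : A ⊆ C}. Closed sets containing A: {p65, p66, p68, p69}, {p65, p66, p67, p68, p69}.
Intersecting these: cl(A) = {p65, p66, p68, p69}.
∂A = cl(A) ∖ int(A) = {p65, p66, p68, p69} ∖ {p68} = {p65, p66, p69}.


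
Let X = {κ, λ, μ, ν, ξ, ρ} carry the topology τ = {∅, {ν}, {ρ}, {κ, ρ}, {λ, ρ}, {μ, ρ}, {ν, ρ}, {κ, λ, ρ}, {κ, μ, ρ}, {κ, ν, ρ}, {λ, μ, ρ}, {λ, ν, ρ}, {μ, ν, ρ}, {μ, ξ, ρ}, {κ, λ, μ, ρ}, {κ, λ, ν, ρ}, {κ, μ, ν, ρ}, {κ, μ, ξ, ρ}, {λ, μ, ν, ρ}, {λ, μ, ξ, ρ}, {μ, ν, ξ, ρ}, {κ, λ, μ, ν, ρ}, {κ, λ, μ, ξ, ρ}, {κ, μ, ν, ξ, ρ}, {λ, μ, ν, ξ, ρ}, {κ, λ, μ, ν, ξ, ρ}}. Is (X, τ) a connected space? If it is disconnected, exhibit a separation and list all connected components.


(X, τ) is disconnected; components = [{ν}, {κ, λ, μ, ξ, ρ}].

Find clopen sets (U ∈ τ with X ∖ U ∈ τ):
  U = ∅, X ∖ U = {κ, λ, μ, ν, ξ, ρ} — both open, so U is clopen.
  U = {ν}, X ∖ U = {κ, λ, μ, ξ, ρ} — both open, so U is clopen.
  U = {κ, λ, μ, ξ, ρ}, X ∖ U = {ν} — both open, so U is clopen.
  U = {κ, λ, μ, ν, ξ, ρ}, X ∖ U = ∅ — both open, so U is clopen.
Nontrivial clopen(s) exist: e.g. {κ, λ, μ, ξ, ρ}. So (X, τ) is disconnected.
Compute connected components by grouping points that agree on all clopens:
  component: {ν}
  component: {κ, λ, μ, ξ, ρ}


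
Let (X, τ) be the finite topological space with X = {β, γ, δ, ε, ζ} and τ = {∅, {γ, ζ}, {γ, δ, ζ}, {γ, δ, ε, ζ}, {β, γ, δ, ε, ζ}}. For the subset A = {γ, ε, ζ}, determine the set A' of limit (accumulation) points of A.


A' = {β, γ, δ, ε, ζ}

For each x ∈ X, list the open sets U ∈ τ with x ∈ U, then check whether U ∩ (A ∖ {x}) ≠ ∅ for every such U.
  x = β: opens ∋ x are {β, γ, δ, ε, ζ}; each meets A ∖ {β}, so x IS a limit point.
  x = γ: opens ∋ x are {γ, ζ}, {γ, δ, ζ}, {γ, δ, ε, ζ}, {β, γ, δ, ε, ζ}; each meets A ∖ {γ}, so x IS a limit point.
  x = δ: opens ∋ x are {γ, δ, ζ}, {γ, δ, ε, ζ}, {β, γ, δ, ε, ζ}; each meets A ∖ {δ}, so x IS a limit point.
  x = ε: opens ∋ x are {γ, δ, ε, ζ}, {β, γ, δ, ε, ζ}; each meets A ∖ {ε}, so x IS a limit point.
  x = ζ: opens ∋ x are {γ, ζ}, {γ, δ, ζ}, {γ, δ, ε, ζ}, {β, γ, δ, ε, ζ}; each meets A ∖ {ζ}, so x IS a limit point.
Collecting: A' = {β, γ, δ, ε, ζ}.


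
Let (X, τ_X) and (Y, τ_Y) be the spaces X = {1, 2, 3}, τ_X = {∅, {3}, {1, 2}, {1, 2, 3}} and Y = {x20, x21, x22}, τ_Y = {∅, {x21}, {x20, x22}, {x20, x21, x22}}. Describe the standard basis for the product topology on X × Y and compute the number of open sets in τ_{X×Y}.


Basis B = {∅ × ∅, {3} × {x21}, {1, 2} × {x21}, {3} × {x20, x22}, {1, 2, 3} × {x21}, {3} × {x20, x21, x22}, {1, 2} × {x20, x22}, {1, 2} × {x20, x21, x22}, {1, 2, 3} × {x20, x22}, {1, 2, 3} × {x20, x21, x22}}; |τ_{X×Y}| = 16.

Enumerate products U × V with U ∈ τ_X, V ∈ τ_Y (deduplicated):
  ∅ × ∅ = {} (∅)
  {3} × {x21} = {(3,x21)}
  {1, 2} × {x21} = {(1,x21), (2,x21)}
  {3} × {x20, x22} = {(3,x20), (3,x22)}
  {1, 2, 3} × {x21} = {(1,x21), (2,x21), (3,x21)}
  {3} × {x20, x21, x22} = {(3,x20), (3,x21), (3,x22)}
  {1, 2} × {x20, x22} = {(1,x20), (1,x22), (2,x20), (2,x22)}
  {1, 2} × {x20, x21, x22} = {(1,x20), (1,x21), (1,x22), (2,x20), (2,x21), (2,x22)}
  {1, 2, 3} × {x20, x22} = {(1,x20), (1,x22), (2,x20), (2,x22), (3,x20), (3,x22)}
  {1, 2, 3} × {x20, x21, x22} = {(1,x20), (1,x21), (1,x22), (2,x20), (2,x21), (2,x22), (3,x20), (3,x21), (3,x22)}
These 10 distinct sets form the basis B.
Close under arbitrary unions to get τ_{X×Y}; counting gives |τ_{X×Y}| = 16.


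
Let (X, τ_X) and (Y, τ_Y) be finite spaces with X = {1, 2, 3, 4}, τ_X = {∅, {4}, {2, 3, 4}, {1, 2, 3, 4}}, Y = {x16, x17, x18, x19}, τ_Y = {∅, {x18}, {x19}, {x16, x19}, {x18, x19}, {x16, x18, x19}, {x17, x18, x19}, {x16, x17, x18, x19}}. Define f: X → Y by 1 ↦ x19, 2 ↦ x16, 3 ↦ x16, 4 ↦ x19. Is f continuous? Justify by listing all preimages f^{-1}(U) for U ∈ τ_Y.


f is NOT continuous.

Compute f^{-1}(U) for each U ∈ τ_Y:
  U = ∅: f^{-1}(U) = ∅ ∈ τ_X ✓.
  U = {x18}: f^{-1}(U) = ∅ ∈ τ_X ✓.
  U = {x19}: f^{-1}(U) = {1, 4} ∉ τ_X ✗.
  U = {x16, x19}: f^{-1}(U) = {1, 2, 3, 4} ∈ τ_X ✓.
  U = {x18, x19}: f^{-1}(U) = {1, 4} ∉ τ_X ✗.
  U = {x16, x18, x19}: f^{-1}(U) = {1, 2, 3, 4} ∈ τ_X ✓.
  U = {x17, x18, x19}: f^{-1}(U) = {1, 4} ∉ τ_X ✗.
  U = {x16, x17, x18, x19}: f^{-1}(U) = {1, 2, 3, 4} ∈ τ_X ✓.
Found U = {x19} with f^{-1}(U) = {1, 4} not in τ_X. Therefore f is NOT continuous.


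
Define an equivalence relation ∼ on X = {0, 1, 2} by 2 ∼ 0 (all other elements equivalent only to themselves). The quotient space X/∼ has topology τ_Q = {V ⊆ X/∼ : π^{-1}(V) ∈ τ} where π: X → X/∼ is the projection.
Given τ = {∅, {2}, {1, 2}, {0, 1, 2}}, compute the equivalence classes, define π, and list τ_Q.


X/∼ = {[0=2], [1]}; |τ_Q| = 2.

Equivalence classes: [0=2], [1].
Quotient map π: X → X/∼ sends 0 ↦ [0=2], 1 ↦ [1], 2 ↦ [0=2].
For each subset V ⊆ X/∼, compute π^{-1}(V) ⊆ X and check whether π^{-1}(V) ∈ τ. V is open in τ_Q iff π^{-1}(V) ∈ τ.
  V = {}: π^{-1}(V) = ∅ ∈ τ ✓.
  V = {[0=2]}: π^{-1}(V) = {0, 2} ∉ τ ✗.
  V = {[1]}: π^{-1}(V) = {1} ∉ τ ✗.
  V = {[0=2], [1]}: π^{-1}(V) = {0, 1, 2} ∈ τ ✓.
Open sets in the quotient: τ_Q = {{}, {[0=2], [1]}} (2 elements).
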